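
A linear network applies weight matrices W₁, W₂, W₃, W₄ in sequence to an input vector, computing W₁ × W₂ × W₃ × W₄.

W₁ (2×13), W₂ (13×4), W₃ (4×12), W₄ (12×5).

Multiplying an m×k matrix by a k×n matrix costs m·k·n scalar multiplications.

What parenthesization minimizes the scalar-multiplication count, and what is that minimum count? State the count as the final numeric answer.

320

Adjacent pairs: W₁W₂ = 2·13·4 = 104; W₂W₃ = 13·4·12 = 624; W₃W₄ = 4·12·5 = 240.
Length 3: W₁..W₃: k=1: 0+624+2·13·12=936; k=2: 104+0+2·4·12=200 → min 200 | W₂..W₄: k=2: 0+240+13·4·5=500; k=3: 624+0+13·12·5=1404 → min 500.
Length 4: W₁..W₄: k=1: 0+500+2·13·5=630; k=2: 104+240+2·4·5=384; k=3: 200+0+2·12·5=320 → min 320.
Optimal parenthesization: (((W₁ × W₂) × W₃) × W₄) with cost 320.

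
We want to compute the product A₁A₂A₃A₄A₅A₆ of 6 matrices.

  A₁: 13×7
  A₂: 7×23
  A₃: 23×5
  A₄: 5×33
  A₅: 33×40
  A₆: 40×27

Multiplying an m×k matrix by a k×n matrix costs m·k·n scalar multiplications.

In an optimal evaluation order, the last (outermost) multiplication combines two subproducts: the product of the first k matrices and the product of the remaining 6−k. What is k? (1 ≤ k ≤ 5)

Adjacent pairs: A₁A₂ = 13·7·23 = 2093; A₂A₃ = 7·23·5 = 805; A₃A₄ = 23·5·33 = 3795; A₄A₅ = 5·33·40 = 6600; A₅A₆ = 33·40·27 = 35640.
Length 3: A₁..A₃: k=1: 0+805+13·7·5=1260; k=2: 2093+0+13·23·5=3588 → min 1260 | A₂..A₄: k=2: 0+3795+7·23·33=9108; k=3: 805+0+7·5·33=1960 → min 1960 | A₃..A₅: k=3: 0+6600+23·5·40=11200; k=4: 3795+0+23·33·40=34155 → min 11200 | A₄..A₆: k=4: 0+35640+5·33·27=40095; k=5: 6600+0+5·40·27=12000 → min 12000.
Length 4: A₁..A₄: k=1: 0+1960+13·7·33=4963; k=2: 2093+3795+13·23·33=15755; k=3: 1260+0+13·5·33=3405 → min 3405 | A₂..A₅: k=2: 0+11200+7·23·40=17640; k=3: 805+6600+7·5·40=8805; k=4: 1960+0+7·33·40=11200 → min 8805 | A₃..A₆: k=3: 0+12000+23·5·27=15105; k=4: 3795+35640+23·33·27=59928; k=5: 11200+0+23·40·27=36040 → min 15105.
Length 5: A₁..A₅: k=1: 0+8805+13·7·40=12445; k=2: 2093+11200+13·23·40=25253; k=3: 1260+6600+13·5·40=10460; k=4: 3405+0+13·33·40=20565 → min 10460 | A₂..A₆: k=2: 0+15105+7·23·27=19452; k=3: 805+12000+7·5·27=13750; k=4: 1960+35640+7·33·27=43837; k=5: 8805+0+7·40·27=16365 → min 13750.
Top-level splits: k=1: (A₁..A₁)·(A₂..A₆) → 0+13750+13·7·27 = 16207; k=2: (A₁..A₂)·(A₃..A₆) → 2093+15105+13·23·27 = 25271; k=3: (A₁..A₃)·(A₄..A₆) → 1260+12000+13·5·27 = 15015; k=4: (A₁..A₄)·(A₅..A₆) → 3405+35640+13·33·27 = 50628; k=5: (A₁..A₅)·(A₆..A₆) → 10460+0+13·40·27 = 24500.
Best split is after A₃, i.e. k = 3.

3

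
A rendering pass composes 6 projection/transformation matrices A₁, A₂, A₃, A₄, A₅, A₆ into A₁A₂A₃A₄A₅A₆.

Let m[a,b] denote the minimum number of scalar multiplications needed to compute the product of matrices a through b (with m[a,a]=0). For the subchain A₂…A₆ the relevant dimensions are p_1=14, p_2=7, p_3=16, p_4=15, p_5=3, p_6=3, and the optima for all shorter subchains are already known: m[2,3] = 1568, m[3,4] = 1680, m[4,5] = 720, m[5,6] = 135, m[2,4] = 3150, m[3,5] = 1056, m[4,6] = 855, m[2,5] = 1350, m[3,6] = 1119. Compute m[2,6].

m[2,6] = min over k∈[2,5] of m[2,k]+m[k+1,6]+p_{1}·p_k·p_{6}.
k=2: 0 + 1119 + 14·7·3 = 1413; k=3: 1568 + 855 + 14·16·3 = 3095; k=4: 3150 + 135 + 14·15·3 = 3915; k=5: 1350 + 0 + 14·3·3 = 1476.
Minimum: 1413 at k=2.

1413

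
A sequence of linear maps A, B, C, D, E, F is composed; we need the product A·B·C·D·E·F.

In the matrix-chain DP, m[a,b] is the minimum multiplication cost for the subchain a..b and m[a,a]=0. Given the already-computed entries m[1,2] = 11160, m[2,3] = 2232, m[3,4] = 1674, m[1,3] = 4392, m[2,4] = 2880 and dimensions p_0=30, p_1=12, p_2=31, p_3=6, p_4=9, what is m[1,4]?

m[1,4] = min over k∈[1,3] of m[1,k]+m[k+1,4]+p_{0}·p_k·p_{4}.
k=1: 0 + 2880 + 30·12·9 = 6120; k=2: 11160 + 1674 + 30·31·9 = 21204; k=3: 4392 + 0 + 30·6·9 = 6012.
Minimum: 6012 at k=3.

6012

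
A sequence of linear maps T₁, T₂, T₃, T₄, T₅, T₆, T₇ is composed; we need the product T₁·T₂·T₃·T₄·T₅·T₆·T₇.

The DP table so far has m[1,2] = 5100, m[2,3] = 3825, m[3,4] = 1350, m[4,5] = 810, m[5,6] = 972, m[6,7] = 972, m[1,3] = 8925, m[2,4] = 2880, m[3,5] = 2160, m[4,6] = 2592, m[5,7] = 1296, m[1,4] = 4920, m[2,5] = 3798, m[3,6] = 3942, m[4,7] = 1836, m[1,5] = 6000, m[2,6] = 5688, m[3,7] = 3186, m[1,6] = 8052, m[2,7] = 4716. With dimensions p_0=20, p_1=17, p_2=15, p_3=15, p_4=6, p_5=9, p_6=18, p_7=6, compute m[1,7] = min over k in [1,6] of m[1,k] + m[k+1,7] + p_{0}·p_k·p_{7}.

6756

m[1,7] = min over k∈[1,6] of m[1,k]+m[k+1,7]+p_{0}·p_k·p_{7}.
k=1: 0 + 4716 + 20·17·6 = 6756; k=2: 5100 + 3186 + 20·15·6 = 10086; k=3: 8925 + 1836 + 20·15·6 = 12561; k=4: 4920 + 1296 + 20·6·6 = 6936; k=5: 6000 + 972 + 20·9·6 = 8052; k=6: 8052 + 0 + 20·18·6 = 10212.
Minimum: 6756 at k=1.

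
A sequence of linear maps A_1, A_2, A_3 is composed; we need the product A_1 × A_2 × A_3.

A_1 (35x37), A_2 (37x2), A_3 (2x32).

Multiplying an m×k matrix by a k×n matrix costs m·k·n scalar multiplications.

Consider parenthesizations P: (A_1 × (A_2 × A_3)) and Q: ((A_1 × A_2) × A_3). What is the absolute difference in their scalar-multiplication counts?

38978

Order P = (A_1 × (A_2 × A_3)): (A_2 × A_3): 37×2 by 2×32 → 37×32, cost 37·2·32 = 2368; (A_1 × (A_2 × A_3)): 35×37 by 37×32 → 35×32, cost 35·37·32 = 41440; cumulative 43808. Total 43808.
Order Q = ((A_1 × A_2) × A_3): (A_1 × A_2): 35×37 by 37×2 → 35×2, cost 35·37·2 = 2590; ((A_1 × A_2) × A_3): 35×2 by 2×32 → 35×32, cost 35·2·32 = 2240; cumulative 4830. Total 4830.
Difference: |43808 − 4830| = 38978.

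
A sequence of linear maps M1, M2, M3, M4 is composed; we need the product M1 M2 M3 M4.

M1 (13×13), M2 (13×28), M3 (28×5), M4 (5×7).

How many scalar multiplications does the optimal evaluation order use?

Adjacent pairs: M1M2 = 13·13·28 = 4732; M2M3 = 13·28·5 = 1820; M3M4 = 28·5·7 = 980.
Length 3: M1..M3: k=1: 0+1820+13·13·5=2665; k=2: 4732+0+13·28·5=6552 → min 2665 | M2..M4: k=2: 0+980+13·28·7=3528; k=3: 1820+0+13·5·7=2275 → min 2275.
Length 4: M1..M4: k=1: 0+2275+13·13·7=3458; k=2: 4732+980+13·28·7=8260; k=3: 2665+0+13·5·7=3120 → min 3120.
Optimal order: ((M1 (M2 M3)) M4) with cost 3120.

3120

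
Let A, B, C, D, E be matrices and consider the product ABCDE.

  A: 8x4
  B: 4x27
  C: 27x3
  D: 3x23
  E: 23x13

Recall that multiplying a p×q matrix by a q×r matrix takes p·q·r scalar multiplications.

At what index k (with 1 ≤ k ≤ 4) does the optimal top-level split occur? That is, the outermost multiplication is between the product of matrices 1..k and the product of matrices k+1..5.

Adjacent pairs: AB = 8·4·27 = 864; BC = 4·27·3 = 324; CD = 27·3·23 = 1863; DE = 3·23·13 = 897.
Length 3: A..C: k=1: 0+324+8·4·3=420; k=2: 864+0+8·27·3=1512 → min 420 | B..D: k=2: 0+1863+4·27·23=4347; k=3: 324+0+4·3·23=600 → min 600 | C..E: k=3: 0+897+27·3·13=1950; k=4: 1863+0+27·23·13=9936 → min 1950.
Length 4: A..D: k=1: 0+600+8·4·23=1336; k=2: 864+1863+8·27·23=7695; k=3: 420+0+8·3·23=972 → min 972 | B..E: k=2: 0+1950+4·27·13=3354; k=3: 324+897+4·3·13=1377; k=4: 600+0+4·23·13=1796 → min 1377.
Top-level splits: k=1: (A..A)·(B..E) → 0+1377+8·4·13 = 1793; k=2: (A..B)·(C..E) → 864+1950+8·27·13 = 5622; k=3: (A..C)·(D..E) → 420+897+8·3·13 = 1629; k=4: (A..D)·(E..E) → 972+0+8·23·13 = 3364.
Best split is after C, i.e. k = 3.

3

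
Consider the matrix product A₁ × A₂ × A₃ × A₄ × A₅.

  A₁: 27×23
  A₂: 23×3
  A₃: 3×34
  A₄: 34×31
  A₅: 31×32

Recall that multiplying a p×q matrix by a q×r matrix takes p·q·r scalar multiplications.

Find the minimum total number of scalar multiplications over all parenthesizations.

Adjacent pairs: A₁A₂ = 27·23·3 = 1863; A₂A₃ = 23·3·34 = 2346; A₃A₄ = 3·34·31 = 3162; A₄A₅ = 34·31·32 = 33728.
Length 3: A₁..A₃: k=1: 0+2346+27·23·34=23460; k=2: 1863+0+27·3·34=4617 → min 4617 | A₂..A₄: k=2: 0+3162+23·3·31=5301; k=3: 2346+0+23·34·31=26588 → min 5301 | A₃..A₅: k=3: 0+33728+3·34·32=36992; k=4: 3162+0+3·31·32=6138 → min 6138.
Length 4: A₁..A₄: k=1: 0+5301+27·23·31=24552; k=2: 1863+3162+27·3·31=7536; k=3: 4617+0+27·34·31=33075 → min 7536 | A₂..A₅: k=2: 0+6138+23·3·32=8346; k=3: 2346+33728+23·34·32=61098; k=4: 5301+0+23·31·32=28117 → min 8346.
Length 5: A₁..A₅: k=1: 0+8346+27·23·32=28218; k=2: 1863+6138+27·3·32=10593; k=3: 4617+33728+27·34·32=67721; k=4: 7536+0+27·31·32=34320 → min 10593.
Optimal order: ((A₁ × A₂) × ((A₃ × A₄) × A₅)) with cost 10593.

10593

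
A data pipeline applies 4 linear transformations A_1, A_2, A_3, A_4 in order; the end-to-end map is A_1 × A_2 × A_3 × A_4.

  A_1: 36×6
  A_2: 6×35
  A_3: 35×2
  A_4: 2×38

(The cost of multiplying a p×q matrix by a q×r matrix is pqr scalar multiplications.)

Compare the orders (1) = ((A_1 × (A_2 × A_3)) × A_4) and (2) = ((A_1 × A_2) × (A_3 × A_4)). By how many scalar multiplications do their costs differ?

54512

Order (1) = ((A_1 × (A_2 × A_3)) × A_4): (A_2 × A_3): 6×35 by 35×2 → 6×2, cost 6·35·2 = 420; (A_1 × (A_2 × A_3)): 36×6 by 6×2 → 36×2, cost 36·6·2 = 432; cumulative 852; ((A_1 × (A_2 × A_3)) × A_4): 36×2 by 2×38 → 36×38, cost 36·2·38 = 2736; cumulative 3588. Total 3588.
Order (2) = ((A_1 × A_2) × (A_3 × A_4)): (A_1 × A_2): 36×6 by 6×35 → 36×35, cost 36·6·35 = 7560; (A_3 × A_4): 35×2 by 2×38 → 35×38, cost 35·2·38 = 2660; ((A_1 × A_2) × (A_3 × A_4)): 36×35 by 35×38 → 36×38, cost 36·35·38 = 47880; cumulative 58100. Total 58100.
Difference: |3588 − 58100| = 54512.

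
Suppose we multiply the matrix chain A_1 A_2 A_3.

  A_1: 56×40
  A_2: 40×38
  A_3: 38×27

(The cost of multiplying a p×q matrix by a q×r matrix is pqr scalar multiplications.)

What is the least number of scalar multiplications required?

101520

Order (A_1 (A_2 A_3)): (A_2 A_3): 40×38 by 38×27 → 40×27, cost 40·38·27 = 41040; (A_1 (A_2 A_3)): 56×40 by 40×27 → 56×27, cost 56·40·27 = 60480; cumulative 101520. Total 101520.
Order ((A_1 A_2) A_3): (A_1 A_2): 56×40 by 40×38 → 56×38, cost 56·40·38 = 85120; ((A_1 A_2) A_3): 56×38 by 38×27 → 56×27, cost 56·38·27 = 57456; cumulative 142576. Total 142576.
Minimum: 101520.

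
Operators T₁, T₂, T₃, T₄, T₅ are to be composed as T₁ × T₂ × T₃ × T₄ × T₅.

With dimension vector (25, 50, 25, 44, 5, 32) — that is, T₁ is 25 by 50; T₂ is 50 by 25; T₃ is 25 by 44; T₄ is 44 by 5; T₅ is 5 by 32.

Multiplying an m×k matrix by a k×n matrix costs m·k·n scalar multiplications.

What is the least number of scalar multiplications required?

Adjacent pairs: T₁T₂ = 25·50·25 = 31250; T₂T₃ = 50·25·44 = 55000; T₃T₄ = 25·44·5 = 5500; T₄T₅ = 44·5·32 = 7040.
Length 3: T₁..T₃: k=1: 0+55000+25·50·44=110000; k=2: 31250+0+25·25·44=58750 → min 58750 | T₂..T₄: k=2: 0+5500+50·25·5=11750; k=3: 55000+0+50·44·5=66000 → min 11750 | T₃..T₅: k=3: 0+7040+25·44·32=42240; k=4: 5500+0+25·5·32=9500 → min 9500.
Length 4: T₁..T₄: k=1: 0+11750+25·50·5=18000; k=2: 31250+5500+25·25·5=39875; k=3: 58750+0+25·44·5=64250 → min 18000 | T₂..T₅: k=2: 0+9500+50·25·32=49500; k=3: 55000+7040+50·44·32=132440; k=4: 11750+0+50·5·32=19750 → min 19750.
Length 5: T₁..T₅: k=1: 0+19750+25·50·32=59750; k=2: 31250+9500+25·25·32=60750; k=3: 58750+7040+25·44·32=100990; k=4: 18000+0+25·5·32=22000 → min 22000.
Optimal order: ((T₁ × (T₂ × (T₃ × T₄))) × T₅) with cost 22000.

22000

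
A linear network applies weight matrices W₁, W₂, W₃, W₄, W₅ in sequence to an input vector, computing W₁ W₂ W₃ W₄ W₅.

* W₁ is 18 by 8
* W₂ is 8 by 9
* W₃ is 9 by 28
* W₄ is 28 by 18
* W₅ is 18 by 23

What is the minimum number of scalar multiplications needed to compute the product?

Adjacent pairs: W₁W₂ = 18·8·9 = 1296; W₂W₃ = 8·9·28 = 2016; W₃W₄ = 9·28·18 = 4536; W₄W₅ = 28·18·23 = 11592.
Length 3: W₁..W₃: k=1: 0+2016+18·8·28=6048; k=2: 1296+0+18·9·28=5832 → min 5832 | W₂..W₄: k=2: 0+4536+8·9·18=5832; k=3: 2016+0+8·28·18=6048 → min 5832 | W₃..W₅: k=3: 0+11592+9·28·23=17388; k=4: 4536+0+9·18·23=8262 → min 8262.
Length 4: W₁..W₄: k=1: 0+5832+18·8·18=8424; k=2: 1296+4536+18·9·18=8748; k=3: 5832+0+18·28·18=14904 → min 8424 | W₂..W₅: k=2: 0+8262+8·9·23=9918; k=3: 2016+11592+8·28·23=18760; k=4: 5832+0+8·18·23=9144 → min 9144.
Length 5: W₁..W₅: k=1: 0+9144+18·8·23=12456; k=2: 1296+8262+18·9·23=13284; k=3: 5832+11592+18·28·23=29016; k=4: 8424+0+18·18·23=15876 → min 12456.
Optimal order: (W₁ ((W₂ (W₃ W₄)) W₅)) with cost 12456.

12456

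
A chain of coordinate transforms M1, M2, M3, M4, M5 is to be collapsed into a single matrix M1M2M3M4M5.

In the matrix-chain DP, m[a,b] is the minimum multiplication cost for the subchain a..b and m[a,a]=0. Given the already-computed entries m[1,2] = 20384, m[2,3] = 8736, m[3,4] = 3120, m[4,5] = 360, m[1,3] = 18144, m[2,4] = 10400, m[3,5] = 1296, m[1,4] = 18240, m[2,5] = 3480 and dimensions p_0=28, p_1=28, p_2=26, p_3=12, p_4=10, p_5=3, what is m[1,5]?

m[1,5] = min over k∈[1,4] of m[1,k]+m[k+1,5]+p_{0}·p_k·p_{5}.
k=1: 0 + 3480 + 28·28·3 = 5832; k=2: 20384 + 1296 + 28·26·3 = 23864; k=3: 18144 + 360 + 28·12·3 = 19512; k=4: 18240 + 0 + 28·10·3 = 19080.
Minimum: 5832 at k=1.

5832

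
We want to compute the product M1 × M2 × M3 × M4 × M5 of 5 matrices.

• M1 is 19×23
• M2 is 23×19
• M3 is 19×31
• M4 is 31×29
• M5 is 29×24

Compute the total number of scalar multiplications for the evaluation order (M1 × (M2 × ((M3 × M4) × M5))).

51281

(M3 × M4): 19×31 by 31×29 → 19×29, cost 19·31·29 = 17081
((M3 × M4) × M5): 19×29 by 29×24 → 19×24, cost 19·29·24 = 13224; cumulative 30305
(M2 × ((M3 × M4) × M5)): 23×19 by 19×24 → 23×24, cost 23·19·24 = 10488; cumulative 40793
(M1 × (M2 × ((M3 × M4) × M5))): 19×23 by 23×24 → 19×24, cost 19·23·24 = 10488; cumulative 51281
Total: 51281 scalar multiplications.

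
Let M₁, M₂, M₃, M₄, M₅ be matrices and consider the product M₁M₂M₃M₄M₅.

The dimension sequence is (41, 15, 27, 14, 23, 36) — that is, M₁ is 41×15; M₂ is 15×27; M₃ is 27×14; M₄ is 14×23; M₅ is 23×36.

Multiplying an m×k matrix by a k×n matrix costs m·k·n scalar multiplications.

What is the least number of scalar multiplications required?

45060

Adjacent pairs: M₁M₂ = 41·15·27 = 16605; M₂M₃ = 15·27·14 = 5670; M₃M₄ = 27·14·23 = 8694; M₄M₅ = 14·23·36 = 11592.
Length 3: M₁..M₃: k=1: 0+5670+41·15·14=14280; k=2: 16605+0+41·27·14=32103 → min 14280 | M₂..M₄: k=2: 0+8694+15·27·23=18009; k=3: 5670+0+15·14·23=10500 → min 10500 | M₃..M₅: k=3: 0+11592+27·14·36=25200; k=4: 8694+0+27·23·36=31050 → min 25200.
Length 4: M₁..M₄: k=1: 0+10500+41·15·23=24645; k=2: 16605+8694+41·27·23=50760; k=3: 14280+0+41·14·23=27482 → min 24645 | M₂..M₅: k=2: 0+25200+15·27·36=39780; k=3: 5670+11592+15·14·36=24822; k=4: 10500+0+15·23·36=22920 → min 22920.
Length 5: M₁..M₅: k=1: 0+22920+41·15·36=45060; k=2: 16605+25200+41·27·36=81657; k=3: 14280+11592+41·14·36=46536; k=4: 24645+0+41·23·36=58593 → min 45060.
Optimal order: (M₁(((M₂M₃)M₄)M₅)) with cost 45060.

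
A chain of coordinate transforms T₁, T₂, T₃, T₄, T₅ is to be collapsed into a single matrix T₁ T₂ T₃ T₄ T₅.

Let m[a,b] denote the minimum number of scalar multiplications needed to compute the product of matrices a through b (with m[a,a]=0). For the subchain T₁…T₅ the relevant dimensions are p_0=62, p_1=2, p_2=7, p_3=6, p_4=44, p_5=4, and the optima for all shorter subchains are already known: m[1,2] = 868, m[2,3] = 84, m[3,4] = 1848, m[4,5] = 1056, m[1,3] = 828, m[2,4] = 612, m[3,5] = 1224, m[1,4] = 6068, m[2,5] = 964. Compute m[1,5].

1460

m[1,5] = min over k∈[1,4] of m[1,k]+m[k+1,5]+p_{0}·p_k·p_{5}.
k=1: 0 + 964 + 62·2·4 = 1460; k=2: 868 + 1224 + 62·7·4 = 3828; k=3: 828 + 1056 + 62·6·4 = 3372; k=4: 6068 + 0 + 62·44·4 = 16980.
Minimum: 1460 at k=1.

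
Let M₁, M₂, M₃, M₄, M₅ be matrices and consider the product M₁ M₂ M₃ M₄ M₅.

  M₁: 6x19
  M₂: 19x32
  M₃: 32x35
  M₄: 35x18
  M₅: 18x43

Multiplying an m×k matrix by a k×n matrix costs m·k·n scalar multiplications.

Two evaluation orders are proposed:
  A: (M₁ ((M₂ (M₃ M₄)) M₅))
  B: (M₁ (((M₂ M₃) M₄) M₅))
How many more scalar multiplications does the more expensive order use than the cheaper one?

Order A = (M₁ ((M₂ (M₃ M₄)) M₅)): (M₃ M₄): 32×35 by 35×18 → 32×18, cost 32·35·18 = 20160; (M₂ (M₃ M₄)): 19×32 by 32×18 → 19×18, cost 19·32·18 = 10944; cumulative 31104; ((M₂ (M₃ M₄)) M₅): 19×18 by 18×43 → 19×43, cost 19·18·43 = 14706; cumulative 45810; (M₁ ((M₂ (M₃ M₄)) M₅)): 6×19 by 19×43 → 6×43, cost 6·19·43 = 4902; cumulative 50712. Total 50712.
Order B = (M₁ (((M₂ M₃) M₄) M₅)): (M₂ M₃): 19×32 by 32×35 → 19×35, cost 19·32·35 = 21280; ((M₂ M₃) M₄): 19×35 by 35×18 → 19×18, cost 19·35·18 = 11970; cumulative 33250; (((M₂ M₃) M₄) M₅): 19×18 by 18×43 → 19×43, cost 19·18·43 = 14706; cumulative 47956; (M₁ (((M₂ M₃) M₄) M₅)): 6×19 by 19×43 → 6×43, cost 6·19·43 = 4902; cumulative 52858. Total 52858.
Difference: |50712 − 52858| = 2146.

2146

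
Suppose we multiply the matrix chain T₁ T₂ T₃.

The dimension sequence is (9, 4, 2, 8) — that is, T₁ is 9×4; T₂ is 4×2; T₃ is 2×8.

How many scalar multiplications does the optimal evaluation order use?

216

Order (T₁ (T₂ T₃)): (T₂ T₃): 4×2 by 2×8 → 4×8, cost 4·2·8 = 64; (T₁ (T₂ T₃)): 9×4 by 4×8 → 9×8, cost 9·4·8 = 288; cumulative 352. Total 352.
Order ((T₁ T₂) T₃): (T₁ T₂): 9×4 by 4×2 → 9×2, cost 9·4·2 = 72; ((T₁ T₂) T₃): 9×2 by 2×8 → 9×8, cost 9·2·8 = 144; cumulative 216. Total 216.
Minimum: 216.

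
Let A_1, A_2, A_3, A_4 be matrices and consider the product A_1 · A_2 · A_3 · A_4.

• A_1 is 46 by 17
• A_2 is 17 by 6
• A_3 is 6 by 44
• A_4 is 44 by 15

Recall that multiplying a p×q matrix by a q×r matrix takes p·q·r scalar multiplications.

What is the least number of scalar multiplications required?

Adjacent pairs: A_1A_2 = 46·17·6 = 4692; A_2A_3 = 17·6·44 = 4488; A_3A_4 = 6·44·15 = 3960.
Length 3: A_1..A_3: k=1: 0+4488+46·17·44=38896; k=2: 4692+0+46·6·44=16836 → min 16836 | A_2..A_4: k=2: 0+3960+17·6·15=5490; k=3: 4488+0+17·44·15=15708 → min 5490.
Length 4: A_1..A_4: k=1: 0+5490+46·17·15=17220; k=2: 4692+3960+46·6·15=12792; k=3: 16836+0+46·44·15=47196 → min 12792.
Optimal order: ((A_1 · A_2) · (A_3 · A_4)) with cost 12792.

12792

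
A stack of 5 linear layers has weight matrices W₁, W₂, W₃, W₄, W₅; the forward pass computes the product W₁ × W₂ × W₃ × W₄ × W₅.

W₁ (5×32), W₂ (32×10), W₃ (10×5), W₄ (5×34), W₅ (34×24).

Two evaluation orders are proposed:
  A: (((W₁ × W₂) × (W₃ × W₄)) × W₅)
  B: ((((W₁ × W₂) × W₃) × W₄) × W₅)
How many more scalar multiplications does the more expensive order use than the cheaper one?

2300

Order A = (((W₁ × W₂) × (W₃ × W₄)) × W₅): (W₁ × W₂): 5×32 by 32×10 → 5×10, cost 5·32·10 = 1600; (W₃ × W₄): 10×5 by 5×34 → 10×34, cost 10·5·34 = 1700; ((W₁ × W₂) × (W₃ × W₄)): 5×10 by 10×34 → 5×34, cost 5·10·34 = 1700; cumulative 5000; (((W₁ × W₂) × (W₃ × W₄)) × W₅): 5×34 by 34×24 → 5×24, cost 5·34·24 = 4080; cumulative 9080. Total 9080.
Order B = ((((W₁ × W₂) × W₃) × W₄) × W₅): (W₁ × W₂): 5×32 by 32×10 → 5×10, cost 5·32·10 = 1600; ((W₁ × W₂) × W₃): 5×10 by 10×5 → 5×5, cost 5·10·5 = 250; cumulative 1850; (((W₁ × W₂) × W₃) × W₄): 5×5 by 5×34 → 5×34, cost 5·5·34 = 850; cumulative 2700; ((((W₁ × W₂) × W₃) × W₄) × W₅): 5×34 by 34×24 → 5×24, cost 5·34·24 = 4080; cumulative 6780. Total 6780.
Difference: |9080 − 6780| = 2300.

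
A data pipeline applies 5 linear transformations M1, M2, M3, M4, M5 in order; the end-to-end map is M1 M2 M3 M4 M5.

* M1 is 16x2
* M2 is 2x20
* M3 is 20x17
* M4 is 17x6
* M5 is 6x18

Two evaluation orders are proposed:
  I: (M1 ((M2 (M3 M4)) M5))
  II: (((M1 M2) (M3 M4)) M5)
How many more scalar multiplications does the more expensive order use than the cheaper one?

Order I = (M1 ((M2 (M3 M4)) M5)): (M3 M4): 20×17 by 17×6 → 20×6, cost 20·17·6 = 2040; (M2 (M3 M4)): 2×20 by 20×6 → 2×6, cost 2·20·6 = 240; cumulative 2280; ((M2 (M3 M4)) M5): 2×6 by 6×18 → 2×18, cost 2·6·18 = 216; cumulative 2496; (M1 ((M2 (M3 M4)) M5)): 16×2 by 2×18 → 16×18, cost 16·2·18 = 576; cumulative 3072. Total 3072.
Order II = (((M1 M2) (M3 M4)) M5): (M1 M2): 16×2 by 2×20 → 16×20, cost 16·2·20 = 640; (M3 M4): 20×17 by 17×6 → 20×6, cost 20·17·6 = 2040; ((M1 M2) (M3 M4)): 16×20 by 20×6 → 16×6, cost 16·20·6 = 1920; cumulative 4600; (((M1 M2) (M3 M4)) M5): 16×6 by 6×18 → 16×18, cost 16·6·18 = 1728; cumulative 6328. Total 6328.
Difference: |3072 − 6328| = 3256.

3256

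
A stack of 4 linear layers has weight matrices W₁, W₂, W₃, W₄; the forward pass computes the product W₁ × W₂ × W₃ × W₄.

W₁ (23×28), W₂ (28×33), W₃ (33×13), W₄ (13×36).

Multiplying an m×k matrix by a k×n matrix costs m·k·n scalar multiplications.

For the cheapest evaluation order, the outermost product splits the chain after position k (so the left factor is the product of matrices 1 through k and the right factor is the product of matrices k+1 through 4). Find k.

3

Adjacent pairs: W₁W₂ = 23·28·33 = 21252; W₂W₃ = 28·33·13 = 12012; W₃W₄ = 33·13·36 = 15444.
Length 3: W₁..W₃: k=1: 0+12012+23·28·13=20384; k=2: 21252+0+23·33·13=31119 → min 20384 | W₂..W₄: k=2: 0+15444+28·33·36=48708; k=3: 12012+0+28·13·36=25116 → min 25116.
Top-level splits: k=1: (W₁..W₁)·(W₂..W₄) → 0+25116+23·28·36 = 48300; k=2: (W₁..W₂)·(W₃..W₄) → 21252+15444+23·33·36 = 64020; k=3: (W₁..W₃)·(W₄..W₄) → 20384+0+23·13·36 = 31148.
Best split is after W₃, i.e. k = 3.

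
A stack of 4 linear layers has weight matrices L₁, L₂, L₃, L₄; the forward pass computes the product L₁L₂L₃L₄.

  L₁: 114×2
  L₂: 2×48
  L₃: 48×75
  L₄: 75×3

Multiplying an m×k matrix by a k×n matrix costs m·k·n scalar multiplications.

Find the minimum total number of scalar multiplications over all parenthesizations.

Adjacent pairs: L₁L₂ = 114·2·48 = 10944; L₂L₃ = 2·48·75 = 7200; L₃L₄ = 48·75·3 = 10800.
Length 3: L₁..L₃: k=1: 0+7200+114·2·75=24300; k=2: 10944+0+114·48·75=421344 → min 24300 | L₂..L₄: k=2: 0+10800+2·48·3=11088; k=3: 7200+0+2·75·3=7650 → min 7650.
Length 4: L₁..L₄: k=1: 0+7650+114·2·3=8334; k=2: 10944+10800+114·48·3=38160; k=3: 24300+0+114·75·3=49950 → min 8334.
Optimal order: (L₁((L₂L₃)L₄)) with cost 8334.

8334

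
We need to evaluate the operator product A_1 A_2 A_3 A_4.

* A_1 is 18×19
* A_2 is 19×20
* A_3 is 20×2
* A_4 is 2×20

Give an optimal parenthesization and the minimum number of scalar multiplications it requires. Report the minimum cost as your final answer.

Adjacent pairs: A_1A_2 = 18·19·20 = 6840; A_2A_3 = 19·20·2 = 760; A_3A_4 = 20·2·20 = 800.
Length 3: A_1..A_3: k=1: 0+760+18·19·2=1444; k=2: 6840+0+18·20·2=7560 → min 1444 | A_2..A_4: k=2: 0+800+19·20·20=8400; k=3: 760+0+19·2·20=1520 → min 1520.
Length 4: A_1..A_4: k=1: 0+1520+18·19·20=8360; k=2: 6840+800+18·20·20=14840; k=3: 1444+0+18·2·20=2164 → min 2164.
Optimal parenthesization: ((A_1 (A_2 A_3)) A_4) with cost 2164.

2164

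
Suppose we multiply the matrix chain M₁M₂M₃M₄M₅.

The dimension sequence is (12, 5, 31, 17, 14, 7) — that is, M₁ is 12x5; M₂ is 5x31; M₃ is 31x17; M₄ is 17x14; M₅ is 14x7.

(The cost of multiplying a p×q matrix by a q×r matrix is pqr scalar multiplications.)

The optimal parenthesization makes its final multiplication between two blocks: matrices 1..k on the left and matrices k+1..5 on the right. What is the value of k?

Adjacent pairs: M₁M₂ = 12·5·31 = 1860; M₂M₃ = 5·31·17 = 2635; M₃M₄ = 31·17·14 = 7378; M₄M₅ = 17·14·7 = 1666.
Length 3: M₁..M₃: k=1: 0+2635+12·5·17=3655; k=2: 1860+0+12·31·17=8184 → min 3655 | M₂..M₄: k=2: 0+7378+5·31·14=9548; k=3: 2635+0+5·17·14=3825 → min 3825 | M₃..M₅: k=3: 0+1666+31·17·7=5355; k=4: 7378+0+31·14·7=10416 → min 5355.
Length 4: M₁..M₄: k=1: 0+3825+12·5·14=4665; k=2: 1860+7378+12·31·14=14446; k=3: 3655+0+12·17·14=6511 → min 4665 | M₂..M₅: k=2: 0+5355+5·31·7=6440; k=3: 2635+1666+5·17·7=4896; k=4: 3825+0+5·14·7=4315 → min 4315.
Top-level splits: k=1: (M₁..M₁)·(M₂..M₅) → 0+4315+12·5·7 = 4735; k=2: (M₁..M₂)·(M₃..M₅) → 1860+5355+12·31·7 = 9819; k=3: (M₁..M₃)·(M₄..M₅) → 3655+1666+12·17·7 = 6749; k=4: (M₁..M₄)·(M₅..M₅) → 4665+0+12·14·7 = 5841.
Best split is after M₁, i.e. k = 1.

1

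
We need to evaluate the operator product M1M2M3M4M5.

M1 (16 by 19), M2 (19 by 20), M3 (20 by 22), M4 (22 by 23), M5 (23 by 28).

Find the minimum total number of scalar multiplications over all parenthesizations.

Adjacent pairs: M1M2 = 16·19·20 = 6080; M2M3 = 19·20·22 = 8360; M3M4 = 20·22·23 = 10120; M4M5 = 22·23·28 = 14168.
Length 3: M1..M3: k=1: 0+8360+16·19·22=15048; k=2: 6080+0+16·20·22=13120 → min 13120 | M2..M4: k=2: 0+10120+19·20·23=18860; k=3: 8360+0+19·22·23=17974 → min 17974 | M3..M5: k=3: 0+14168+20·22·28=26488; k=4: 10120+0+20·23·28=23000 → min 23000.
Length 4: M1..M4: k=1: 0+17974+16·19·23=24966; k=2: 6080+10120+16·20·23=23560; k=3: 13120+0+16·22·23=21216 → min 21216 | M2..M5: k=2: 0+23000+19·20·28=33640; k=3: 8360+14168+19·22·28=34232; k=4: 17974+0+19·23·28=30210 → min 30210.
Length 5: M1..M5: k=1: 0+30210+16·19·28=38722; k=2: 6080+23000+16·20·28=38040; k=3: 13120+14168+16·22·28=37144; k=4: 21216+0+16·23·28=31520 → min 31520.
Optimal order: ((((M1M2)M3)M4)M5) with cost 31520.

31520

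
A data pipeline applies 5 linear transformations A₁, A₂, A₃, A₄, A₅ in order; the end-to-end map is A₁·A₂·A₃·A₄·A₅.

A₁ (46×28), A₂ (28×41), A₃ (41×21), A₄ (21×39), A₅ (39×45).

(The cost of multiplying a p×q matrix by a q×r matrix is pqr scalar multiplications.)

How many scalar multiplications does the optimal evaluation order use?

131481

Adjacent pairs: A₁A₂ = 46·28·41 = 52808; A₂A₃ = 28·41·21 = 24108; A₃A₄ = 41·21·39 = 33579; A₄A₅ = 21·39·45 = 36855.
Length 3: A₁..A₃: k=1: 0+24108+46·28·21=51156; k=2: 52808+0+46·41·21=92414 → min 51156 | A₂..A₄: k=2: 0+33579+28·41·39=78351; k=3: 24108+0+28·21·39=47040 → min 47040 | A₃..A₅: k=3: 0+36855+41·21·45=75600; k=4: 33579+0+41·39·45=105534 → min 75600.
Length 4: A₁..A₄: k=1: 0+47040+46·28·39=97272; k=2: 52808+33579+46·41·39=159941; k=3: 51156+0+46·21·39=88830 → min 88830 | A₂..A₅: k=2: 0+75600+28·41·45=127260; k=3: 24108+36855+28·21·45=87423; k=4: 47040+0+28·39·45=96180 → min 87423.
Length 5: A₁..A₅: k=1: 0+87423+46·28·45=145383; k=2: 52808+75600+46·41·45=213278; k=3: 51156+36855+46·21·45=131481; k=4: 88830+0+46·39·45=169560 → min 131481.
Optimal order: ((A₁·(A₂·A₃))·(A₄·A₅)) with cost 131481.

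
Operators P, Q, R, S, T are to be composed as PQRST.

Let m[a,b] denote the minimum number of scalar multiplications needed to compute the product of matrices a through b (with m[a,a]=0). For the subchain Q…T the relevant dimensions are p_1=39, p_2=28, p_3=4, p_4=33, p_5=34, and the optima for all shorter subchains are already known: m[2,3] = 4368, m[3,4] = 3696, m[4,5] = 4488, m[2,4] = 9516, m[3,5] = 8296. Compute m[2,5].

m[2,5] = min over k∈[2,4] of m[2,k]+m[k+1,5]+p_{1}·p_k·p_{5}.
k=2: 0 + 8296 + 39·28·34 = 45424; k=3: 4368 + 4488 + 39·4·34 = 14160; k=4: 9516 + 0 + 39·33·34 = 53274.
Minimum: 14160 at k=3.

14160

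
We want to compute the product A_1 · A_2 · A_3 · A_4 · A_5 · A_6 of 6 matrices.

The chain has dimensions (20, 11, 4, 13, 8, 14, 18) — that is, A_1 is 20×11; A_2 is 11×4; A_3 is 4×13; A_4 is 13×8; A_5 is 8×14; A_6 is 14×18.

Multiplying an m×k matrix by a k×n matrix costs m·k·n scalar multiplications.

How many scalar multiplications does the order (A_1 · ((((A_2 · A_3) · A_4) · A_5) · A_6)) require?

9680

(A_2 · A_3): 11×4 by 4×13 → 11×13, cost 11·4·13 = 572
((A_2 · A_3) · A_4): 11×13 by 13×8 → 11×8, cost 11·13·8 = 1144; cumulative 1716
(((A_2 · A_3) · A_4) · A_5): 11×8 by 8×14 → 11×14, cost 11·8·14 = 1232; cumulative 2948
((((A_2 · A_3) · A_4) · A_5) · A_6): 11×14 by 14×18 → 11×18, cost 11·14·18 = 2772; cumulative 5720
(A_1 · ((((A_2 · A_3) · A_4) · A_5) · A_6)): 20×11 by 11×18 → 20×18, cost 20·11·18 = 3960; cumulative 9680
Total: 9680 scalar multiplications.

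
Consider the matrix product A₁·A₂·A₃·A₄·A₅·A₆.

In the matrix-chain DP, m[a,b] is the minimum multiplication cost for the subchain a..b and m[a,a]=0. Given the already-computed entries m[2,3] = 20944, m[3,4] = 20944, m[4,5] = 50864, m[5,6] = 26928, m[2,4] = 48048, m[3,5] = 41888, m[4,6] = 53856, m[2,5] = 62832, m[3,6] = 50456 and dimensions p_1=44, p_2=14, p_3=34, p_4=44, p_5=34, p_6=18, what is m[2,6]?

m[2,6] = min over k∈[2,5] of m[2,k]+m[k+1,6]+p_{1}·p_k·p_{6}.
k=2: 0 + 50456 + 44·14·18 = 61544; k=3: 20944 + 53856 + 44·34·18 = 101728; k=4: 48048 + 26928 + 44·44·18 = 109824; k=5: 62832 + 0 + 44·34·18 = 89760.
Minimum: 61544 at k=2.

61544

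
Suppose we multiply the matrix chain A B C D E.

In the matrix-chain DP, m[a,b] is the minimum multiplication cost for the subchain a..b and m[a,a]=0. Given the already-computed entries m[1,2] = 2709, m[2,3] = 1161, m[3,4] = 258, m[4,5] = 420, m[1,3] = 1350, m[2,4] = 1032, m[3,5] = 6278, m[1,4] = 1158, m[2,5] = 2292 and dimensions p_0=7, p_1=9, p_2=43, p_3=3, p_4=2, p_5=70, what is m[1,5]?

2138

m[1,5] = min over k∈[1,4] of m[1,k]+m[k+1,5]+p_{0}·p_k·p_{5}.
k=1: 0 + 2292 + 7·9·70 = 6702; k=2: 2709 + 6278 + 7·43·70 = 30057; k=3: 1350 + 420 + 7·3·70 = 3240; k=4: 1158 + 0 + 7·2·70 = 2138.
Minimum: 2138 at k=4.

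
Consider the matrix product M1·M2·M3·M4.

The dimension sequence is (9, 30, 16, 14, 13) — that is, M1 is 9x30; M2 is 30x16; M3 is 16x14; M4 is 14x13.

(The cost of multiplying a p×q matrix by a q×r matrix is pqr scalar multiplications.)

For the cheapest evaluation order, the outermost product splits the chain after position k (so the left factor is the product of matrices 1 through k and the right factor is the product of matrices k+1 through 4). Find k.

3

Adjacent pairs: M1M2 = 9·30·16 = 4320; M2M3 = 30·16·14 = 6720; M3M4 = 16·14·13 = 2912.
Length 3: M1..M3: k=1: 0+6720+9·30·14=10500; k=2: 4320+0+9·16·14=6336 → min 6336 | M2..M4: k=2: 0+2912+30·16·13=9152; k=3: 6720+0+30·14·13=12180 → min 9152.
Top-level splits: k=1: (M1..M1)·(M2..M4) → 0+9152+9·30·13 = 12662; k=2: (M1..M2)·(M3..M4) → 4320+2912+9·16·13 = 9104; k=3: (M1..M3)·(M4..M4) → 6336+0+9·14·13 = 7974.
Best split is after M3, i.e. k = 3.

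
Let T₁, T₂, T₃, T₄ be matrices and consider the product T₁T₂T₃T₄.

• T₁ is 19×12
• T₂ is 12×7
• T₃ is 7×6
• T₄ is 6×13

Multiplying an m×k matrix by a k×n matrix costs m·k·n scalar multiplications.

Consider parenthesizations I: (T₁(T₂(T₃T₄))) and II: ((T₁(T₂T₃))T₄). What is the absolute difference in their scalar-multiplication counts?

Order I = (T₁(T₂(T₃T₄))): (T₃T₄): 7×6 by 6×13 → 7×13, cost 7·6·13 = 546; (T₂(T₃T₄)): 12×7 by 7×13 → 12×13, cost 12·7·13 = 1092; cumulative 1638; (T₁(T₂(T₃T₄))): 19×12 by 12×13 → 19×13, cost 19·12·13 = 2964; cumulative 4602. Total 4602.
Order II = ((T₁(T₂T₃))T₄): (T₂T₃): 12×7 by 7×6 → 12×6, cost 12·7·6 = 504; (T₁(T₂T₃)): 19×12 by 12×6 → 19×6, cost 19·12·6 = 1368; cumulative 1872; ((T₁(T₂T₃))T₄): 19×6 by 6×13 → 19×13, cost 19·6·13 = 1482; cumulative 3354. Total 3354.
Difference: |4602 − 3354| = 1248.

1248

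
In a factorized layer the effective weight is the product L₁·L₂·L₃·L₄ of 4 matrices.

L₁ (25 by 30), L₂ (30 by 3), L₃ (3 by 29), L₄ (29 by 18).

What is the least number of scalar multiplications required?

Adjacent pairs: L₁L₂ = 25·30·3 = 2250; L₂L₃ = 30·3·29 = 2610; L₃L₄ = 3·29·18 = 1566.
Length 3: L₁..L₃: k=1: 0+2610+25·30·29=24360; k=2: 2250+0+25·3·29=4425 → min 4425 | L₂..L₄: k=2: 0+1566+30·3·18=3186; k=3: 2610+0+30·29·18=18270 → min 3186.
Length 4: L₁..L₄: k=1: 0+3186+25·30·18=16686; k=2: 2250+1566+25·3·18=5166; k=3: 4425+0+25·29·18=17475 → min 5166.
Optimal order: ((L₁·L₂)·(L₃·L₄)) with cost 5166.

5166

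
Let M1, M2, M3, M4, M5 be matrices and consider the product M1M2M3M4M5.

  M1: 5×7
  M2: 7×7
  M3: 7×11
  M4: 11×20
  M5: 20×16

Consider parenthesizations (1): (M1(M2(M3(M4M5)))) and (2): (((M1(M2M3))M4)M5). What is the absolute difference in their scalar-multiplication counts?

2472

Order (1) = (M1(M2(M3(M4M5)))): (M4M5): 11×20 by 20×16 → 11×16, cost 11·20·16 = 3520; (M3(M4M5)): 7×11 by 11×16 → 7×16, cost 7·11·16 = 1232; cumulative 4752; (M2(M3(M4M5))): 7×7 by 7×16 → 7×16, cost 7·7·16 = 784; cumulative 5536; (M1(M2(M3(M4M5)))): 5×7 by 7×16 → 5×16, cost 5·7·16 = 560; cumulative 6096. Total 6096.
Order (2) = (((M1(M2M3))M4)M5): (M2M3): 7×7 by 7×11 → 7×11, cost 7·7·11 = 539; (M1(M2M3)): 5×7 by 7×11 → 5×11, cost 5·7·11 = 385; cumulative 924; ((M1(M2M3))M4): 5×11 by 11×20 → 5×20, cost 5·11·20 = 1100; cumulative 2024; (((M1(M2M3))M4)M5): 5×20 by 20×16 → 5×16, cost 5·20·16 = 1600; cumulative 3624. Total 3624.
Difference: |6096 − 3624| = 2472.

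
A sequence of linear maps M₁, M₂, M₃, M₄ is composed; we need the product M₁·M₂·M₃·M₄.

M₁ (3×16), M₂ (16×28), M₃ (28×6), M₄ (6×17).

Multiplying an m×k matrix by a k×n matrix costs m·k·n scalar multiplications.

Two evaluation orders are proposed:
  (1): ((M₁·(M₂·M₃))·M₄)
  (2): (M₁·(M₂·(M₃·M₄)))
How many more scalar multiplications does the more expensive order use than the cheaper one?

Order (1) = ((M₁·(M₂·M₃))·M₄): (M₂·M₃): 16×28 by 28×6 → 16×6, cost 16·28·6 = 2688; (M₁·(M₂·M₃)): 3×16 by 16×6 → 3×6, cost 3·16·6 = 288; cumulative 2976; ((M₁·(M₂·M₃))·M₄): 3×6 by 6×17 → 3×17, cost 3·6·17 = 306; cumulative 3282. Total 3282.
Order (2) = (M₁·(M₂·(M₃·M₄))): (M₃·M₄): 28×6 by 6×17 → 28×17, cost 28·6·17 = 2856; (M₂·(M₃·M₄)): 16×28 by 28×17 → 16×17, cost 16·28·17 = 7616; cumulative 10472; (M₁·(M₂·(M₃·M₄))): 3×16 by 16×17 → 3×17, cost 3·16·17 = 816; cumulative 11288. Total 11288.
Difference: |3282 − 11288| = 8006.

8006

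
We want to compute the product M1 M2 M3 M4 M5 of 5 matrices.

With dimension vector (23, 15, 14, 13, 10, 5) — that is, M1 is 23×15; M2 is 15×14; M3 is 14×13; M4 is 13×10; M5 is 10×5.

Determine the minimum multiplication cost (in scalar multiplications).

4335

Adjacent pairs: M1M2 = 23·15·14 = 4830; M2M3 = 15·14·13 = 2730; M3M4 = 14·13·10 = 1820; M4M5 = 13·10·5 = 650.
Length 3: M1..M3: k=1: 0+2730+23·15·13=7215; k=2: 4830+0+23·14·13=9016 → min 7215 | M2..M4: k=2: 0+1820+15·14·10=3920; k=3: 2730+0+15·13·10=4680 → min 3920 | M3..M5: k=3: 0+650+14·13·5=1560; k=4: 1820+0+14·10·5=2520 → min 1560.
Length 4: M1..M4: k=1: 0+3920+23·15·10=7370; k=2: 4830+1820+23·14·10=9870; k=3: 7215+0+23·13·10=10205 → min 7370 | M2..M5: k=2: 0+1560+15·14·5=2610; k=3: 2730+650+15·13·5=4355; k=4: 3920+0+15·10·5=4670 → min 2610.
Length 5: M1..M5: k=1: 0+2610+23·15·5=4335; k=2: 4830+1560+23·14·5=8000; k=3: 7215+650+23·13·5=9360; k=4: 7370+0+23·10·5=8520 → min 4335.
Optimal order: (M1 (M2 (M3 (M4 M5)))) with cost 4335.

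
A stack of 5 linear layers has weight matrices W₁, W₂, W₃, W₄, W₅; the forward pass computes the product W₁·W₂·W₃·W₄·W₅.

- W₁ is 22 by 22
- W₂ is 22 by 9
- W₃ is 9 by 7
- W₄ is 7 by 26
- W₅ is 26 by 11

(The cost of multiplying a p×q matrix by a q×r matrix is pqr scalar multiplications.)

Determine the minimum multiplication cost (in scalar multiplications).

8470

Adjacent pairs: W₁W₂ = 22·22·9 = 4356; W₂W₃ = 22·9·7 = 1386; W₃W₄ = 9·7·26 = 1638; W₄W₅ = 7·26·11 = 2002.
Length 3: W₁..W₃: k=1: 0+1386+22·22·7=4774; k=2: 4356+0+22·9·7=5742 → min 4774 | W₂..W₄: k=2: 0+1638+22·9·26=6786; k=3: 1386+0+22·7·26=5390 → min 5390 | W₃..W₅: k=3: 0+2002+9·7·11=2695; k=4: 1638+0+9·26·11=4212 → min 2695.
Length 4: W₁..W₄: k=1: 0+5390+22·22·26=17974; k=2: 4356+1638+22·9·26=11142; k=3: 4774+0+22·7·26=8778 → min 8778 | W₂..W₅: k=2: 0+2695+22·9·11=4873; k=3: 1386+2002+22·7·11=5082; k=4: 5390+0+22·26·11=11682 → min 4873.
Length 5: W₁..W₅: k=1: 0+4873+22·22·11=10197; k=2: 4356+2695+22·9·11=9229; k=3: 4774+2002+22·7·11=8470; k=4: 8778+0+22·26·11=15070 → min 8470.
Optimal order: ((W₁·(W₂·W₃))·(W₄·W₅)) with cost 8470.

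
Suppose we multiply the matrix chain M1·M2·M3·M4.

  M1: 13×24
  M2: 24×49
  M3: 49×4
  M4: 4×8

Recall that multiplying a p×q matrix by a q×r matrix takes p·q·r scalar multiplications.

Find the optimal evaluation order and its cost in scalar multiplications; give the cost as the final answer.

Adjacent pairs: M1M2 = 13·24·49 = 15288; M2M3 = 24·49·4 = 4704; M3M4 = 49·4·8 = 1568.
Length 3: M1..M3: k=1: 0+4704+13·24·4=5952; k=2: 15288+0+13·49·4=17836 → min 5952 | M2..M4: k=2: 0+1568+24·49·8=10976; k=3: 4704+0+24·4·8=5472 → min 5472.
Length 4: M1..M4: k=1: 0+5472+13·24·8=7968; k=2: 15288+1568+13·49·8=21952; k=3: 5952+0+13·4·8=6368 → min 6368.
Optimal parenthesization: ((M1·(M2·M3))·M4) with cost 6368.

6368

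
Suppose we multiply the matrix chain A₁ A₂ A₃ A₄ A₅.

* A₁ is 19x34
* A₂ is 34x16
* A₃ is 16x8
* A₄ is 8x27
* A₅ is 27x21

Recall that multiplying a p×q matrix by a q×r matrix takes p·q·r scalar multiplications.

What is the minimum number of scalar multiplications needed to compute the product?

Adjacent pairs: A₁A₂ = 19·34·16 = 10336; A₂A₃ = 34·16·8 = 4352; A₃A₄ = 16·8·27 = 3456; A₄A₅ = 8·27·21 = 4536.
Length 3: A₁..A₃: k=1: 0+4352+19·34·8=9520; k=2: 10336+0+19·16·8=12768 → min 9520 | A₂..A₄: k=2: 0+3456+34·16·27=18144; k=3: 4352+0+34·8·27=11696 → min 11696 | A₃..A₅: k=3: 0+4536+16·8·21=7224; k=4: 3456+0+16·27·21=12528 → min 7224.
Length 4: A₁..A₄: k=1: 0+11696+19·34·27=29138; k=2: 10336+3456+19·16·27=22000; k=3: 9520+0+19·8·27=13624 → min 13624 | A₂..A₅: k=2: 0+7224+34·16·21=18648; k=3: 4352+4536+34·8·21=14600; k=4: 11696+0+34·27·21=30974 → min 14600.
Length 5: A₁..A₅: k=1: 0+14600+19·34·21=28166; k=2: 10336+7224+19·16·21=23944; k=3: 9520+4536+19·8·21=17248; k=4: 13624+0+19·27·21=24397 → min 17248.
Optimal order: ((A₁ (A₂ A₃)) (A₄ A₅)) with cost 17248.

17248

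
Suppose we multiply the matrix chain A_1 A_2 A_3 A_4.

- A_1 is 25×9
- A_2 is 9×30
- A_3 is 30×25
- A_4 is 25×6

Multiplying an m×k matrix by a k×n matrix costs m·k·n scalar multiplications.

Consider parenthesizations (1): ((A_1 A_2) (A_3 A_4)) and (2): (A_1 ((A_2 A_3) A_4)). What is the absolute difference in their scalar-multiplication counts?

Order (1) = ((A_1 A_2) (A_3 A_4)): (A_1 A_2): 25×9 by 9×30 → 25×30, cost 25·9·30 = 6750; (A_3 A_4): 30×25 by 25×6 → 30×6, cost 30·25·6 = 4500; ((A_1 A_2) (A_3 A_4)): 25×30 by 30×6 → 25×6, cost 25·30·6 = 4500; cumulative 15750. Total 15750.
Order (2) = (A_1 ((A_2 A_3) A_4)): (A_2 A_3): 9×30 by 30×25 → 9×25, cost 9·30·25 = 6750; ((A_2 A_3) A_4): 9×25 by 25×6 → 9×6, cost 9·25·6 = 1350; cumulative 8100; (A_1 ((A_2 A_3) A_4)): 25×9 by 9×6 → 25×6, cost 25·9·6 = 1350; cumulative 9450. Total 9450.
Difference: |15750 − 9450| = 6300.

6300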